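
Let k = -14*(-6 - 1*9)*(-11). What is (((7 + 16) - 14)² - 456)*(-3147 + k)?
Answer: 2046375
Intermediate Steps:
k = -2310 (k = -14*(-6 - 9)*(-11) = -14*(-15)*(-11) = 210*(-11) = -2310)
(((7 + 16) - 14)² - 456)*(-3147 + k) = (((7 + 16) - 14)² - 456)*(-3147 - 2310) = ((23 - 14)² - 456)*(-5457) = (9² - 456)*(-5457) = (81 - 456)*(-5457) = -375*(-5457) = 2046375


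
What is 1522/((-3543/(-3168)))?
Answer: 1607232/1181 ≈ 1360.9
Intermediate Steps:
1522/((-3543/(-3168))) = 1522/((-3543*(-1/3168))) = 1522/(1181/1056) = 1522*(1056/1181) = 1607232/1181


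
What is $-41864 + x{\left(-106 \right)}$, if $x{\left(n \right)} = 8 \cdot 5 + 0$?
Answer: $-41824$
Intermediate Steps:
$x{\left(n \right)} = 40$ ($x{\left(n \right)} = 40 + 0 = 40$)
$-41864 + x{\left(-106 \right)} = -41864 + 40 = -41824$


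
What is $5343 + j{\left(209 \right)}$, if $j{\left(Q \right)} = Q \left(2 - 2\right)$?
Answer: $5343$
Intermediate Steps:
$j{\left(Q \right)} = 0$ ($j{\left(Q \right)} = Q 0 = 0$)
$5343 + j{\left(209 \right)} = 5343 + 0 = 5343$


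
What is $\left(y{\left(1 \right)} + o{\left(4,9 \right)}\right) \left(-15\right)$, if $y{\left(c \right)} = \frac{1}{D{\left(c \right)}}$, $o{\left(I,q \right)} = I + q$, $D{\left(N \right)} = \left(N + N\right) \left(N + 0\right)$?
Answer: $- \frac{405}{2} \approx -202.5$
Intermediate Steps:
$D{\left(N \right)} = 2 N^{2}$ ($D{\left(N \right)} = 2 N N = 2 N^{2}$)
$y{\left(c \right)} = \frac{1}{2 c^{2}}$
$\left(y{\left(1 \right)} + o{\left(4,9 \right)}\right) \left(-15\right) = \left(\frac{1}{2 \cdot 1} + \left(4 + 9\right)\right) \left(-15\right) = \left(\frac{1}{2} \cdot 1 + 13\right) \left(-15\right) = \left(\frac{1}{2} + 13\right) \left(-15\right) = \frac{27}{2} \left(-15\right) = - \frac{405}{2}$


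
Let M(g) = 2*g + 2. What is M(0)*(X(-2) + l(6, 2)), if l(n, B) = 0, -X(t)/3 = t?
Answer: 12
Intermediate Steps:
M(g) = 2 + 2*g
X(t) = -3*t
M(0)*(X(-2) + l(6, 2)) = (2 + 2*0)*(-3*(-2) + 0) = (2 + 0)*(6 + 0) = 2*6 = 12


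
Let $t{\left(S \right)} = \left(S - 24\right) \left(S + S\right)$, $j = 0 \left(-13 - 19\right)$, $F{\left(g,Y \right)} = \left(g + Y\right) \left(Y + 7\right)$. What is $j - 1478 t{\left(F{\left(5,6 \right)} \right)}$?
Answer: $-50302252$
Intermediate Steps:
$F{\left(g,Y \right)} = \left(7 + Y\right) \left(Y + g\right)$ ($F{\left(g,Y \right)} = \left(Y + g\right) \left(7 + Y\right) = \left(7 + Y\right) \left(Y + g\right)$)
$j = 0$ ($j = 0 \left(-32\right) = 0$)
$t{\left(S \right)} = 2 S \left(-24 + S\right)$ ($t{\left(S \right)} = \left(-24 + S\right) 2 S = 2 S \left(-24 + S\right)$)
$j - 1478 t{\left(F{\left(5,6 \right)} \right)} = 0 - 1478 \cdot 2 \left(6^{2} + 7 \cdot 6 + 7 \cdot 5 + 6 \cdot 5\right) \left(-24 + \left(6^{2} + 7 \cdot 6 + 7 \cdot 5 + 6 \cdot 5\right)\right) = 0 - 1478 \cdot 2 \left(36 + 42 + 35 + 30\right) \left(-24 + \left(36 + 42 + 35 + 30\right)\right) = 0 - 1478 \cdot 2 \cdot 143 \left(-24 + 143\right) = 0 - 1478 \cdot 2 \cdot 143 \cdot 119 = 0 - 50302252 = -50302252$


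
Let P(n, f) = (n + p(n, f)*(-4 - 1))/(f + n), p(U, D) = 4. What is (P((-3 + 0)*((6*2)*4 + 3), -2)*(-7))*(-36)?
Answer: 43596/155 ≈ 281.26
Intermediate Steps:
P(n, f) = (-20 + n)/(f + n) (P(n, f) = (n + 4*(-4 - 1))/(f + n) = (n + 4*(-5))/(f + n) = (n - 20)/(f + n) = (-20 + n)/(f + n))
(P((-3 + 0)*((6*2)*4 + 3), -2)*(-7))*(-36) = (((-20 + (-3 + 0)*((6*2)*4 + 3))/(-2 + (-3 + 0)*((6*2)*4 + 3)))*(-7))*(-36) = (((-20 - 3*(12*4 + 3))/(-2 - 3*(12*4 + 3)))*(-7))*(-36) = (((-20 - 3*(48 + 3))/(-2 - 3*(48 + 3)))*(-7))*(-36) = (((-20 - 3*51)/(-2 - 3*51))*(-7))*(-36) = (((-20 - 153)/(-2 - 153))*(-7))*(-36) = ((-173/(-155))*(-7))*(-36) = (-1/155*(-173)*(-7))*(-36) = ((173/155)*(-7))*(-36) = -1211/155*(-36) = 43596/155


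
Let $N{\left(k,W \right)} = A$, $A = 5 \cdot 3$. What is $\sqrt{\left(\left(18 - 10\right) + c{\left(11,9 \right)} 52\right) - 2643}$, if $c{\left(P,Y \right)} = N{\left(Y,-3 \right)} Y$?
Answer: $\sqrt{4385} \approx 66.219$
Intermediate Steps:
$A = 15$
$N{\left(k,W \right)} = 15$
$c{\left(P,Y \right)} = 15 Y$
$\sqrt{\left(\left(18 - 10\right) + c{\left(11,9 \right)} 52\right) - 2643} = \sqrt{\left(\left(18 - 10\right) + 15 \cdot 9 \cdot 52\right) - 2643} = \sqrt{\left(\left(18 - 10\right) + 135 \cdot 52\right) - 2643} = \sqrt{\left(8 + 7020\right) - 2643} = \sqrt{7028 - 2643} = \sqrt{4385}$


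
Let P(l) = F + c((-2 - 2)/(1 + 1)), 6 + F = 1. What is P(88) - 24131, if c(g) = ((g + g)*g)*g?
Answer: -24152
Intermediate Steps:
c(g) = 2*g**3 (c(g) = ((2*g)*g)*g = (2*g**2)*g = 2*g**3)
F = -5 (F = -6 + 1 = -5)
P(l) = -21 (P(l) = -5 + 2*((-2 - 2)/(1 + 1))**3 = -5 + 2*(-4/2)**3 = -5 + 2*(-4*1/2)**3 = -5 + 2*(-2)**3 = -5 + 2*(-8) = -5 - 16 = -21)
P(88) - 24131 = -21 - 24131 = -24152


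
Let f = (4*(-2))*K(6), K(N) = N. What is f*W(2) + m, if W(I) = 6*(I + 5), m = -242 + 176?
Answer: -2082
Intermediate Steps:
m = -66
W(I) = 30 + 6*I (W(I) = 6*(5 + I) = 30 + 6*I)
f = -48 (f = (4*(-2))*6 = -8*6 = -48)
f*W(2) + m = -48*(30 + 6*2) - 66 = -48*(30 + 12) - 66 = -48*42 - 66 = -2016 - 66 = -2082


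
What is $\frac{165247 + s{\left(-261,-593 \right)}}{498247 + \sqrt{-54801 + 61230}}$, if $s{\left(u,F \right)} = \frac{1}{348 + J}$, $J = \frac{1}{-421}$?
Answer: $\frac{1206248147083455}{3637037250443606} - \frac{2420984265 \sqrt{6429}}{3637037250443606} \approx 0.3316$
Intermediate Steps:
$J = - \frac{1}{421} \approx -0.0023753$
$s{\left(u,F \right)} = \frac{421}{146507}$ ($s{\left(u,F \right)} = \frac{1}{348 - \frac{1}{421}} = \frac{1}{\frac{146507}{421}} = \frac{421}{146507}$)
$\frac{165247 + s{\left(-261,-593 \right)}}{498247 + \sqrt{-54801 + 61230}} = \frac{165247 + \frac{421}{146507}}{498247 + \sqrt{-54801 + 61230}} = \frac{24209842650}{146507 \left(498247 + \sqrt{6429}\right)}$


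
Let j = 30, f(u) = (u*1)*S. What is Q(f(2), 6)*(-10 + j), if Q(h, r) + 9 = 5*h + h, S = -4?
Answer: -1140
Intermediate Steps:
f(u) = -4*u (f(u) = (u*1)*(-4) = u*(-4) = -4*u)
Q(h, r) = -9 + 6*h (Q(h, r) = -9 + (5*h + h) = -9 + 6*h)
Q(f(2), 6)*(-10 + j) = (-9 + 6*(-4*2))*(-10 + 30) = (-9 + 6*(-8))*20 = (-9 - 48)*20 = -57*20 = -1140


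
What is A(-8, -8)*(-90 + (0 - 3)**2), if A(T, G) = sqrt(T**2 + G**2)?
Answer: -648*sqrt(2) ≈ -916.41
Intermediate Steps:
A(T, G) = sqrt(G**2 + T**2)
A(-8, -8)*(-90 + (0 - 3)**2) = sqrt((-8)**2 + (-8)**2)*(-90 + (0 - 3)**2) = sqrt(64 + 64)*(-90 + (-3)**2) = sqrt(128)*(-90 + 9) = (8*sqrt(2))*(-81) = -648*sqrt(2)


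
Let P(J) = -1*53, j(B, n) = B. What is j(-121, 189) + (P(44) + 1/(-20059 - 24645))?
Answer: -7778497/44704 ≈ -174.00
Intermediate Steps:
P(J) = -53
j(-121, 189) + (P(44) + 1/(-20059 - 24645)) = -121 + (-53 + 1/(-20059 - 24645)) = -121 + (-53 + 1/(-44704)) = -121 + (-53 - 1/44704) = -121 - 2369313/44704 = -7778497/44704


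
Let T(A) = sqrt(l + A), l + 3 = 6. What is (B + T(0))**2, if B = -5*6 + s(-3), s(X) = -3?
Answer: (33 - sqrt(3))**2 ≈ 977.68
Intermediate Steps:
l = 3 (l = -3 + 6 = 3)
T(A) = sqrt(3 + A)
B = -33 (B = -5*6 - 3 = -30 - 3 = -33)
(B + T(0))**2 = (-33 + sqrt(3 + 0))**2 = (-33 + sqrt(3))**2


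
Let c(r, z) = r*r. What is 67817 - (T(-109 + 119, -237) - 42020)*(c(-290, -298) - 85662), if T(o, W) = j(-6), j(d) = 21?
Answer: -65534621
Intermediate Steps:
T(o, W) = 21
c(r, z) = r**2
67817 - (T(-109 + 119, -237) - 42020)*(c(-290, -298) - 85662) = 67817 - (21 - 42020)*((-290)**2 - 85662) = 67817 - (-41999)*(84100 - 85662) = 67817 - (-41999)*(-1562) = 67817 - 1*65602438 = 67817 - 65602438 = -65534621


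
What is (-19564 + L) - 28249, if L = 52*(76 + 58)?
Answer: -40845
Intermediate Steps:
L = 6968 (L = 52*134 = 6968)
(-19564 + L) - 28249 = (-19564 + 6968) - 28249 = -12596 - 28249 = -40845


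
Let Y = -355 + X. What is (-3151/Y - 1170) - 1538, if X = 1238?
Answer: -2394315/883 ≈ -2711.6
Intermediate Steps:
Y = 883 (Y = -355 + 1238 = 883)
(-3151/Y - 1170) - 1538 = (-3151/883 - 1170) - 1538 = -1036261/883 - 1538 = -2394315/883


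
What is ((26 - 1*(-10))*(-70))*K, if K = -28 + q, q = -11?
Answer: 98280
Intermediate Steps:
K = -39 (K = -28 - 11 = -39)
((26 - 1*(-10))*(-70))*K = ((26 - 1*(-10))*(-70))*(-39) = ((26 + 10)*(-70))*(-39) = (36*(-70))*(-39) = -2520*(-39) = 98280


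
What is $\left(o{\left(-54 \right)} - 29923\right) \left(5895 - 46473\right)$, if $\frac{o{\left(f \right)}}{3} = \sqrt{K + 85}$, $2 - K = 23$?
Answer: $1213241622$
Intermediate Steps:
$K = -21$ ($K = 2 - 23 = -21$)
$o{\left(f \right)} = 24$ ($o{\left(f \right)} = 3 \sqrt{-21 + 85} = 3 \sqrt{64} = 3 \cdot 8 = 24$)
$\left(o{\left(-54 \right)} - 29923\right) \left(5895 - 46473\right) = \left(24 - 29923\right) \left(5895 - 46473\right) = \left(-29899\right) \left(-40578\right) = 1213241622$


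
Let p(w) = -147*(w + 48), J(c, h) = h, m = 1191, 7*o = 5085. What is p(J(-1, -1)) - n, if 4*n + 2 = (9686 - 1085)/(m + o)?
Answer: -123654585/17896 ≈ -6909.6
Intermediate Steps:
o = 5085/7 (o = (⅐)*5085 = 5085/7 ≈ 726.43)
n = 11121/17896 (n = -½ + ((9686 - 1085)/(1191 + 5085/7))/4 = -½ + (8601/(13422/7))/4 = -½ + (8601*(7/13422))/4 = -½ + (¼)*(20069/4474) = -½ + 20069/17896 = 11121/17896 ≈ 0.62142)
p(w) = -7056 - 147*w (p(w) = -147*(48 + w) = -7056 - 147*w)
p(J(-1, -1)) - n = (-7056 - 147*(-1)) - 1*11121/17896 = (-7056 + 147) - 11121/17896 = -6909 - 11121/17896 = -123654585/17896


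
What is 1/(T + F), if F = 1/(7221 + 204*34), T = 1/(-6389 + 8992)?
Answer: 36850671/16760 ≈ 2198.7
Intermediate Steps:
T = 1/2603 ≈ 0.00038417
F = 1/14157 (F = 1/(7221 + 6936) = 1/14157 ≈ 7.0636e-5)
1/(T + F) = 1/(1/2603 + 1/14157) = 1/(16760/36850671) = 36850671/16760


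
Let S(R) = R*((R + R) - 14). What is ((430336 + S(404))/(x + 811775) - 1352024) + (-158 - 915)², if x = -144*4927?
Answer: -20527738353/102287 ≈ -2.0069e+5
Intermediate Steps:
S(R) = R*(-14 + 2*R) (S(R) = R*(2*R - 14) = R*(-14 + 2*R))
x = -709488
((430336 + S(404))/(x + 811775) - 1352024) + (-158 - 915)² = ((430336 + 2*404*(-7 + 404))/(-709488 + 811775) - 1352024) + (-158 - 915)² = ((430336 + 2*404*397)/102287 - 1352024) + (-1073)² = ((430336 + 320776)*(1/102287) - 1352024) + 1151329 = (751112*(1/102287) - 1352024) + 1151329 = (751112/102287 - 1352024) + 1151329 = -138293727776/102287 + 1151329 = -20527738353/102287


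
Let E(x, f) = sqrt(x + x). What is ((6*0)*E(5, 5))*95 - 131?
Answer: -131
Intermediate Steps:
E(x, f) = sqrt(2)*sqrt(x) (E(x, f) = sqrt(2*x) = sqrt(2)*sqrt(x))
((6*0)*E(5, 5))*95 - 131 = ((6*0)*(sqrt(2)*sqrt(5)))*95 - 131 = (0*sqrt(10))*95 - 131 = 0*95 - 131 = 0 - 131 = -131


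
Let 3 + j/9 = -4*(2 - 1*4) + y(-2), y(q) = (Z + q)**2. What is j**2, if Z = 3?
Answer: 2916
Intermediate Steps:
y(q) = (3 + q)**2
j = 54 (j = -27 + 9*(-4*(2 - 1*4) + (3 - 2)**2) = -27 + 9*(-4*(2 - 4) + 1**2) = -27 + 9*(-4*(-2) + 1) = -27 + 9*(8 + 1) = -27 + 9*9 = -27 + 81 = 54)
j**2 = 54**2 = 2916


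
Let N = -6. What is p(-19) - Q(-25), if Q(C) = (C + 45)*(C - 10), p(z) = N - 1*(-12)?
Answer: 706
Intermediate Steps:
p(z) = 6 (p(z) = -6 - 1*(-12) = -6 + 12 = 6)
Q(C) = (-10 + C)*(45 + C) (Q(C) = (45 + C)*(-10 + C) = (-10 + C)*(45 + C))
p(-19) - Q(-25) = 6 - (-450 + (-25)² + 35*(-25)) = 6 - (-450 + 625 - 875) = 6 - 1*(-700) = 6 + 700 = 706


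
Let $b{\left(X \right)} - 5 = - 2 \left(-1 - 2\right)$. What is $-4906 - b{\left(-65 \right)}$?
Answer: $-4917$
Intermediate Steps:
$b{\left(X \right)} = 11$ ($b{\left(X \right)} = 5 - 2 \left(-1 - 2\right) = 5 - -6 = 5 + 6 = 11$)
$-4906 - b{\left(-65 \right)} = -4906 - 11 = -4917$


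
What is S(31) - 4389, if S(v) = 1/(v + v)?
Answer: -272117/62 ≈ -4389.0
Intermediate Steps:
S(v) = 1/(2*v)
S(31) - 4389 = (1/2)/31 - 4389 = (1/2)*(1/31) - 4389 = 1/62 - 4389 = -272117/62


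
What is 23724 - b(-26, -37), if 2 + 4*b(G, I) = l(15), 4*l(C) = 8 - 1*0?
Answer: 23724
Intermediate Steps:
l(C) = 2 (l(C) = (8 - 1*0)/4 = (8 + 0)/4 = (¼)*8 = 2)
b(G, I) = 0 (b(G, I) = -½ + (¼)*2 = -½ + ½ = 0)
23724 - b(-26, -37) = 23724 - 1*0 = 23724 + 0 = 23724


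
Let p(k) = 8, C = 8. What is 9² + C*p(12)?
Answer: 145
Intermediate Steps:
9² + C*p(12) = 9² + 8*8 = 81 + 64 = 145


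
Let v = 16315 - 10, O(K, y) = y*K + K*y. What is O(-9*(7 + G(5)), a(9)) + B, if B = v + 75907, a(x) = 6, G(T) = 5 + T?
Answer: 90376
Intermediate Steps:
O(K, y) = 2*K*y (O(K, y) = K*y + K*y = 2*K*y)
v = 16305
B = 92212 (B = 16305 + 75907 = 92212)
O(-9*(7 + G(5)), a(9)) + B = 2*(-9*(7 + (5 + 5)))*6 + 92212 = 2*(-9*(7 + 10))*6 + 92212 = 2*(-9*17)*6 + 92212 = 2*(-153)*6 + 92212 = -1836 + 92212 = 90376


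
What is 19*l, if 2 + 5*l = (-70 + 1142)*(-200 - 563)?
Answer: -15540822/5 ≈ -3.1082e+6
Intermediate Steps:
l = -817938/5 (l = -2/5 + ((-70 + 1142)*(-200 - 563))/5 = -2/5 + (1072*(-763))/5 = -2/5 + (1/5)*(-817936) = -2/5 - 817936/5 = -817938/5 ≈ -1.6359e+5)
19*l = 19*(-817938/5) = -15540822/5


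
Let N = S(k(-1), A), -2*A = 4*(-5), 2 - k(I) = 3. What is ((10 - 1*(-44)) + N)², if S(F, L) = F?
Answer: 2809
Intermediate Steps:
k(I) = -1 (k(I) = 2 - 1*3 = 2 - 3 = -1)
A = 10 (A = -2*(-5) = -½*(-20) = 10)
N = -1
((10 - 1*(-44)) + N)² = ((10 - 1*(-44)) - 1)² = ((10 + 44) - 1)² = (54 - 1)² = 53² = 2809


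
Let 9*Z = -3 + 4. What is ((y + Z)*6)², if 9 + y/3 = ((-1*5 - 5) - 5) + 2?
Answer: 1406596/9 ≈ 1.5629e+5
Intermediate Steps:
y = -66 (y = -27 + 3*(((-1*5 - 5) - 5) + 2) = -27 + 3*(((-5 - 5) - 5) + 2) = -27 + 3*((-10 - 5) + 2) = -27 + 3*(-15 + 2) = -27 + 3*(-13) = -27 - 39 = -66)
Z = ⅑ (Z = (-3 + 4)/9 = (⅑)*1 = ⅑ ≈ 0.11111)
((y + Z)*6)² = ((-66 + ⅑)*6)² = (-593/9*6)² = (-1186/3)² = 1406596/9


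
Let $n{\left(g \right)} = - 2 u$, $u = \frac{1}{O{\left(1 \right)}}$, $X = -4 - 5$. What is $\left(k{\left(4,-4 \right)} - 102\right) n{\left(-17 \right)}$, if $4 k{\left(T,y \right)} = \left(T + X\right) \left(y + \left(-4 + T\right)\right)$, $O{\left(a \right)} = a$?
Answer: $194$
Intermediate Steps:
$X = -9$
$u = 1$ ($u = 1^{-1} = 1$)
$k{\left(T,y \right)} = \frac{\left(-9 + T\right) \left(-4 + T + y\right)}{4}$ ($k{\left(T,y \right)} = \frac{\left(T - 9\right) \left(y + \left(-4 + T\right)\right)}{4} = \frac{\left(-9 + T\right) \left(-4 + T + y\right)}{4}$)
$n{\left(g \right)} = -2$ ($n{\left(g \right)} = \left(-2\right) 1 = -2$)
$\left(k{\left(4,-4 \right)} - 102\right) n{\left(-17 \right)} = \left(\left(9 - 13 - -9 + \frac{4^{2}}{4} + \frac{1}{4} \cdot 4 \left(-4\right)\right) - 102\right) \left(-2\right) = \left(\left(9 - 13 + 9 + \frac{1}{4} \cdot 16 - 4\right) - 102\right) \left(-2\right) = \left(\left(9 - 13 + 9 + 4 - 4\right) - 102\right) \left(-2\right) = \left(5 - 102\right) \left(-2\right) = \left(-97\right) \left(-2\right) = 194$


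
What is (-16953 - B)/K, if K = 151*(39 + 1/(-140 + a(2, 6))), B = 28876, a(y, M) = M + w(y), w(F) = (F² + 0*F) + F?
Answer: -838016/107663 ≈ -7.7837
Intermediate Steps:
w(F) = F + F² (w(F) = (F² + 0) + F = F² + F = F + F²)
a(y, M) = M + y*(1 + y)
K = 753641/128 (K = 151*(39 + 1/(-140 + (6 + 2*(1 + 2)))) = 151*(39 + 1/(-140 + (6 + 2*3))) = 151*(39 + 1/(-140 + (6 + 6))) = 151*(39 + 1/(-140 + 12)) = 151*(39 + 1/(-128)) = 151*(39 - 1/128) = 151*(4991/128) = 753641/128 ≈ 5887.8)
(-16953 - B)/K = (-16953 - 1*28876)/(753641/128) = (-16953 - 28876)*(128/753641) = -45829*128/753641 = -838016/107663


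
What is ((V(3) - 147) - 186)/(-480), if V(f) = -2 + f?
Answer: 83/120 ≈ 0.69167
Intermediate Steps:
((V(3) - 147) - 186)/(-480) = (((-2 + 3) - 147) - 186)/(-480) = ((1 - 147) - 186)*(-1/480) = (-146 - 186)*(-1/480) = -332*(-1/480) = 83/120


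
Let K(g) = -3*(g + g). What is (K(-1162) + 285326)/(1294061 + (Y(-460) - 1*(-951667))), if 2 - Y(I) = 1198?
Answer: 146149/1122266 ≈ 0.13023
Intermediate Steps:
Y(I) = -1196 (Y(I) = 2 - 1*1198 = 2 - 1198 = -1196)
K(g) = -6*g
(K(-1162) + 285326)/(1294061 + (Y(-460) - 1*(-951667))) = (-6*(-1162) + 285326)/(1294061 + (-1196 - 1*(-951667))) = (6972 + 285326)/(1294061 + (-1196 + 951667)) = 292298/(1294061 + 950471) = 292298/2244532 = 292298*(1/2244532) = 146149/1122266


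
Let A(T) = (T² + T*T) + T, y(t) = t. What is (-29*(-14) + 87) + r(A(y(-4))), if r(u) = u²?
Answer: 1277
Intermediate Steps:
A(T) = T + 2*T² (A(T) = (T² + T²) + T = 2*T² + T = T + 2*T²)
(-29*(-14) + 87) + r(A(y(-4))) = (-29*(-14) + 87) + (-4*(1 + 2*(-4)))² = (406 + 87) + (-4*(1 - 8))² = 493 + (-4*(-7))² = 493 + 28² = 493 + 784 = 1277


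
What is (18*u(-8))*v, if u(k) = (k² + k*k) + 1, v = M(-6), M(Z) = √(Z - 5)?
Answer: 2322*I*√11 ≈ 7701.2*I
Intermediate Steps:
M(Z) = √(-5 + Z)
v = I*√11 (v = √(-5 - 6) = √(-11) = I*√11 ≈ 3.3166*I)
u(k) = 1 + 2*k² (u(k) = (k² + k²) + 1 = 2*k² + 1 = 1 + 2*k²)
(18*u(-8))*v = (18*(1 + 2*(-8)²))*(I*√11) = (18*(1 + 2*64))*(I*√11) = (18*(1 + 128))*(I*√11) = (18*129)*(I*√11) = 2322*(I*√11) = 2322*I*√11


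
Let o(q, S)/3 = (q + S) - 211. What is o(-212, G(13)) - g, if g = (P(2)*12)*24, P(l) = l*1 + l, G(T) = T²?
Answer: -1914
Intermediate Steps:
P(l) = 2*l (P(l) = l + l = 2*l)
o(q, S) = -633 + 3*S + 3*q (o(q, S) = 3*((q + S) - 211) = 3*((S + q) - 211) = 3*(-211 + S + q) = -633 + 3*S + 3*q)
g = 1152 (g = ((2*2)*12)*24 = (4*12)*24 = 48*24 = 1152)
o(-212, G(13)) - g = (-633 + 3*13² + 3*(-212)) - 1*1152 = (-633 + 3*169 - 636) - 1152 = (-633 + 507 - 636) - 1152 = -762 - 1152 = -1914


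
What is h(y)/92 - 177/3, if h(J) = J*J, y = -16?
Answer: -1293/23 ≈ -56.217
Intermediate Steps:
h(J) = J**2
h(y)/92 - 177/3 = (-16)**2/92 - 177/3 = 256*(1/92) - 177*1/3 = 64/23 - 59 = -1293/23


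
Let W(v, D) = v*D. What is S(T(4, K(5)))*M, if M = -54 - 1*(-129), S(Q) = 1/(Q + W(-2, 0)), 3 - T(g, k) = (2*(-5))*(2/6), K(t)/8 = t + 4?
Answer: 225/19 ≈ 11.842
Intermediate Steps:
W(v, D) = D*v
K(t) = 32 + 8*t (K(t) = 8*(t + 4) = 8*(4 + t) = 32 + 8*t)
T(g, k) = 19/3 (T(g, k) = 3 - 2*(-5)*2/6 = 3 - (-10)*2*(⅙) = 3 - (-10)/3 = 3 - 1*(-10/3) = 3 + 10/3 = 19/3)
S(Q) = 1/Q (S(Q) = 1/(Q + 0*(-2)) = 1/(Q + 0) = 1/Q)
M = 75 (M = -54 + 129 = 75)
S(T(4, K(5)))*M = 75/(19/3) = (3/19)*75 = 225/19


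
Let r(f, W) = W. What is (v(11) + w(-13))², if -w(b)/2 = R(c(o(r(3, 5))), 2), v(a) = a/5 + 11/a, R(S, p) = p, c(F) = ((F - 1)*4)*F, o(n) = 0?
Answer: 16/25 ≈ 0.64000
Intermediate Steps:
c(F) = F*(-4 + 4*F) (c(F) = ((-1 + F)*4)*F = (-4 + 4*F)*F = F*(-4 + 4*F))
v(a) = 11/a + a/5 (v(a) = a*(⅕) + 11/a = a/5 + 11/a = 11/a + a/5)
w(b) = -4 (w(b) = -2*2 = -4)
(v(11) + w(-13))² = ((11/11 + (⅕)*11) - 4)² = ((11*(1/11) + 11/5) - 4)² = ((1 + 11/5) - 4)² = (16/5 - 4)² = (-⅘)² = 16/25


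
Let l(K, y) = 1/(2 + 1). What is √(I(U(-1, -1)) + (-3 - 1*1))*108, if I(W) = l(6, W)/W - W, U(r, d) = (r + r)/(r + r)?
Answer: 36*I*√42 ≈ 233.31*I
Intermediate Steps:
l(K, y) = ⅓ (l(K, y) = 1/3 = ⅓)
U(r, d) = 1 (U(r, d) = (2*r)/((2*r)) = (2*r)*(1/(2*r)) = 1)
I(W) = -W + 1/(3*W) (I(W) = 1/(3*W) - W = -W + 1/(3*W))
√(I(U(-1, -1)) + (-3 - 1*1))*108 = √((-1*1 + (⅓)/1) + (-3 - 1*1))*108 = √((-1 + (⅓)*1) + (-3 - 1))*108 = √((-1 + ⅓) - 4)*108 = √(-⅔ - 4)*108 = √(-14/3)*108 = (I*√42/3)*108 = 36*I*√42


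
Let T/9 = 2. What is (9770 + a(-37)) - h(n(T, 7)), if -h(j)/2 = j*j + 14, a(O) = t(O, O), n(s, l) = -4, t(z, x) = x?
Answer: 9793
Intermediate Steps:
T = 18 (T = 9*2 = 18)
a(O) = O
h(j) = -28 - 2*j**2 (h(j) = -2*(j*j + 14) = -2*(j**2 + 14) = -2*(14 + j**2) = -28 - 2*j**2)
(9770 + a(-37)) - h(n(T, 7)) = (9770 - 37) - (-28 - 2*(-4)**2) = 9733 - (-28 - 2*16) = 9733 - (-28 - 32) = 9733 - 1*(-60) = 9733 + 60 = 9793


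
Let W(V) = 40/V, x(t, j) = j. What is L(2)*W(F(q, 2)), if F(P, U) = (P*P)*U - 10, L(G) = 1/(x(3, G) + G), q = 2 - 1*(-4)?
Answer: 5/31 ≈ 0.16129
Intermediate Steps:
q = 6 (q = 2 + 4 = 6)
L(G) = 1/(2*G) (L(G) = 1/(G + G) = 1/(2*G))
F(P, U) = -10 + U*P² (F(P, U) = P²*U - 10 = U*P² - 10 = -10 + U*P²)
L(2)*W(F(q, 2)) = ((½)/2)*(40/(-10 + 2*6²)) = ((½)*(½))*(40/(-10 + 2*36)) = (40/(-10 + 72))/4 = (40/62)/4 = (40*(1/62))/4 = (¼)*(20/31) = 5/31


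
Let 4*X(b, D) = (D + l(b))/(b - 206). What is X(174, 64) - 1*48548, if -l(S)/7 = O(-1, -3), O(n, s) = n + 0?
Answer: -6214215/128 ≈ -48549.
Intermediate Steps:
O(n, s) = n
l(S) = 7 (l(S) = -7*(-1) = 7)
X(b, D) = (7 + D)/(4*(-206 + b)) (X(b, D) = ((D + 7)/(b - 206))/4 = ((7 + D)/(-206 + b))/4 = (7 + D)/(4*(-206 + b)))
X(174, 64) - 1*48548 = (7 + 64)/(4*(-206 + 174)) - 1*48548 = (1/4)*71/(-32) - 48548 = (1/4)*(-1/32)*71 - 48548 = -71/128 - 48548 = -6214215/128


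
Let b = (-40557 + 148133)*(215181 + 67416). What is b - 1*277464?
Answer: 30400377408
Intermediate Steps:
b = 30400654872 (b = 107576*282597 = 30400654872)
b - 1*277464 = 30400654872 - 1*277464 = 30400654872 - 277464 = 30400377408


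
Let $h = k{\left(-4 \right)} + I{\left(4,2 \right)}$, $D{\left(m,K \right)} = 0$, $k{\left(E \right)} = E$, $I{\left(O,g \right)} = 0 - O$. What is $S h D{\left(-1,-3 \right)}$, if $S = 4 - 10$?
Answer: $0$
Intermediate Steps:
$I{\left(O,g \right)} = - O$
$h = -8$ ($h = -4 - 4 = -8$)
$S = -6$ ($S = 4 - 10 = -6$)
$S h D{\left(-1,-3 \right)} = \left(-6\right) \left(-8\right) 0 = 48 \cdot 0 = 0$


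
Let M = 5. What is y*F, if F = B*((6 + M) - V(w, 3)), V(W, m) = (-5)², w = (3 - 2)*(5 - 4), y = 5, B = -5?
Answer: 350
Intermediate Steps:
w = 1 (w = 1*1 = 1)
V(W, m) = 25
F = 70 (F = -5*((6 + 5) - 1*25) = -5*(11 - 25) = -5*(-14) = 70)
y*F = 5*70 = 350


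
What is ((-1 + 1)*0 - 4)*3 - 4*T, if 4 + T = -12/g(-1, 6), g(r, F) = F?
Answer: 12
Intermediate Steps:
T = -6 (T = -4 - 12/6 = -4 - 12*1/6 = -4 - 2 = -6)
((-1 + 1)*0 - 4)*3 - 4*T = ((-1 + 1)*0 - 4)*3 - 4*(-6) = (0*0 - 4)*3 + 24 = (0 - 4)*3 + 24 = -4*3 + 24 = -12 + 24 = 12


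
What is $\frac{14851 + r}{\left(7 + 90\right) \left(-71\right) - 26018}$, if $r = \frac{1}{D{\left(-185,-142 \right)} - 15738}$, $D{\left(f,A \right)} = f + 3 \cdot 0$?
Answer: $- \frac{236472472}{523946315} \approx -0.45133$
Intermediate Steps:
$D{\left(f,A \right)} = f$ ($D{\left(f,A \right)} = f + 0 = f$)
$r = - \frac{1}{15923}$ ($r = \frac{1}{-185 - 15738} = \frac{1}{-15923} = - \frac{1}{15923} \approx -6.2802 \cdot 10^{-5}$)
$\frac{14851 + r}{\left(7 + 90\right) \left(-71\right) - 26018} = \frac{14851 - \frac{1}{15923}}{\left(7 + 90\right) \left(-71\right) - 26018} = \frac{236472472}{15923 \left(97 \left(-71\right) - 26018\right)} = \frac{236472472}{15923 \left(-6887 - 26018\right)} = \frac{236472472}{15923 \left(-32905\right)} = \frac{236472472}{15923} \left(- \frac{1}{32905}\right) = - \frac{236472472}{523946315}$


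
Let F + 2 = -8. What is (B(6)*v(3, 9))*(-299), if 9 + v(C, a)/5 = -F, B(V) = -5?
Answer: 7475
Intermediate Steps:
F = -10 (F = -2 - 8 = -10)
v(C, a) = 5 (v(C, a) = -45 + 5*(-1*(-10)) = -45 + 5*10 = -45 + 50 = 5)
(B(6)*v(3, 9))*(-299) = -5*5*(-299) = -25*(-299) = 7475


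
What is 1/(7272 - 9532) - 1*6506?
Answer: -14703561/2260 ≈ -6506.0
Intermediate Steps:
1/(7272 - 9532) - 1*6506 = 1/(-2260) - 6506 = -1/2260 - 6506 = -14703561/2260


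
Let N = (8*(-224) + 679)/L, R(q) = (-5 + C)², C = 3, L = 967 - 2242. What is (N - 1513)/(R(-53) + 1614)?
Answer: -321327/343825 ≈ -0.93457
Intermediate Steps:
L = -1275
R(q) = 4 (R(q) = (-5 + 3)² = (-2)² = 4)
N = 371/425 (N = (8*(-224) + 679)/(-1275) = (-1792 + 679)*(-1/1275) = -1113*(-1/1275) = 371/425 ≈ 0.87294)
(N - 1513)/(R(-53) + 1614) = (371/425 - 1513)/(4 + 1614) = -642654/425/1618 = -642654/425*1/1618 = -321327/343825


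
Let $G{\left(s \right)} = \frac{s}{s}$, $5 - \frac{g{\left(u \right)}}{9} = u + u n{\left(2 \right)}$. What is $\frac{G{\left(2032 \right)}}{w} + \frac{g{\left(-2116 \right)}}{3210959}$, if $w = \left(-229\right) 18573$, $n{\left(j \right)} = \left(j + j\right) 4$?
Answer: $\frac{1377158681122}{13656905405103} \approx 0.10084$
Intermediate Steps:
$n{\left(j \right)} = 8 j$ ($n{\left(j \right)} = 2 j 4 = 8 j$)
$w = -4253217$
$g{\left(u \right)} = 45 - 153 u$ ($g{\left(u \right)} = 45 - 9 \left(u + u 8 \cdot 2\right) = 45 - 9 \left(u + u 16\right) = 45 - 9 \left(u + 16 u\right) = 45 - 9 \cdot 17 u = 45 - 153 u$)
$G{\left(s \right)} = 1$
$\frac{G{\left(2032 \right)}}{w} + \frac{g{\left(-2116 \right)}}{3210959} = 1 \frac{1}{-4253217} + \frac{45 - -323748}{3210959} = 1 \left(- \frac{1}{4253217}\right) + \left(45 + 323748\right) \frac{1}{3210959} = - \frac{1}{4253217} + 323793 \cdot \frac{1}{3210959} = - \frac{1}{4253217} + \frac{323793}{3210959} = \frac{1377158681122}{13656905405103}$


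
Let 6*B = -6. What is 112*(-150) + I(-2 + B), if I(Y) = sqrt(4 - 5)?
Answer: -16800 + I ≈ -16800.0 + 1.0*I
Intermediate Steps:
B = -1 (B = (1/6)*(-6) = -1)
I(Y) = I (I(Y) = sqrt(-1) = I)
112*(-150) + I(-2 + B) = 112*(-150) + I = -16800 + I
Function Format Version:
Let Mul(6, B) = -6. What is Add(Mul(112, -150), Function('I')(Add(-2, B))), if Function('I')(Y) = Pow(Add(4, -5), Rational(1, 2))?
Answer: Add(-16800, I) ≈ Add(-16800., Mul(1.0000, I))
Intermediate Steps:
B = -1 (B = Mul(Rational(1, 6), -6) = -1)
Function('I')(Y) = I (Function('I')(Y) = Pow(-1, Rational(1, 2)) = I)
Add(Mul(112, -150), Function('I')(Add(-2, B))) = Add(Mul(112, -150), I) = Add(-16800, I)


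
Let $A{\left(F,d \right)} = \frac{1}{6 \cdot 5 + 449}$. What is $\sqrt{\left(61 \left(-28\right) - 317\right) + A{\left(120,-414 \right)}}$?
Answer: $\frac{i \sqrt{464617546}}{479} \approx 45.0 i$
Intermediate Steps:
$A{\left(F,d \right)} = \frac{1}{479}$ ($A{\left(F,d \right)} = \frac{1}{30 + 449} = \frac{1}{479}$)
$\sqrt{\left(61 \left(-28\right) - 317\right) + A{\left(120,-414 \right)}} = \sqrt{\left(61 \left(-28\right) - 317\right) + \frac{1}{479}} = \sqrt{\left(-1708 - 317\right) + \frac{1}{479}} = \sqrt{-2025 + \frac{1}{479}} = \sqrt{- \frac{969974}{479}} = \frac{i \sqrt{464617546}}{479}$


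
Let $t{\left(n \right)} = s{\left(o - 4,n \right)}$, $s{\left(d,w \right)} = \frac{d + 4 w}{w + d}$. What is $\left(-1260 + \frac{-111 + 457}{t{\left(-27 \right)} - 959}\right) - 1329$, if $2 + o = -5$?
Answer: $- \frac{94053395}{36323} \approx -2589.4$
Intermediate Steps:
$o = -7$ ($o = -2 - 5 = -7$)
$s{\left(d,w \right)} = \frac{d + 4 w}{d + w}$
$t{\left(n \right)} = \frac{-11 + 4 n}{-11 + n}$ ($t{\left(n \right)} = \frac{\left(-7 - 4\right) + 4 n}{\left(-7 - 4\right) + n} = \frac{-11 + 4 n}{-11 + n}$)
$\left(-1260 + \frac{-111 + 457}{t{\left(-27 \right)} - 959}\right) - 1329 = \left(-1260 + \frac{-111 + 457}{\frac{-11 + 4 \left(-27\right)}{-11 - 27} - 959}\right) - 1329 = \left(-1260 + \frac{346}{\frac{-11 - 108}{-38} - 959}\right) - 1329 = \left(-1260 + \frac{346}{\left(- \frac{1}{38}\right) \left(-119\right) - 959}\right) - 1329 = \left(-1260 + \frac{346}{\frac{119}{38} - 959}\right) - 1329 = \left(-1260 + \frac{346}{- \frac{36323}{38}}\right) - 1329 = \left(-1260 + 346 \left(- \frac{38}{36323}\right)\right) - 1329 = \left(-1260 - \frac{13148}{36323}\right) - 1329 = - \frac{45780128}{36323} - 1329 = - \frac{94053395}{36323}$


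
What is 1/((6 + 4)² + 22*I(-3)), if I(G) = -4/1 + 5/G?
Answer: -3/74 ≈ -0.040541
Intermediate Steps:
I(G) = -4 + 5/G (I(G) = -4*1 + 5/G = -4 + 5/G)
1/((6 + 4)² + 22*I(-3)) = 1/((6 + 4)² + 22*(-4 + 5/(-3))) = 1/(10² + 22*(-4 + 5*(-⅓))) = 1/(100 + 22*(-4 - 5/3)) = 1/(100 + 22*(-17/3)) = 1/(100 - 374/3) = 1/(-74/3) = -3/74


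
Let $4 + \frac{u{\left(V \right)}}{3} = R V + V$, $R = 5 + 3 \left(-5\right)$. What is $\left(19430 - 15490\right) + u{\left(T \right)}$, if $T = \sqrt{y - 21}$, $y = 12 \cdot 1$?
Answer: $3928 - 81 i \approx 3928.0 - 81.0 i$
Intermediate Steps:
$y = 12$
$T = 3 i$ ($T = \sqrt{12 - 21} = \sqrt{-9} = 3 i \approx 3.0 i$)
$R = -10$ ($R = 5 - 15 = -10$)
$u{\left(V \right)} = -12 - 27 V$ ($u{\left(V \right)} = -12 + 3 \left(- 10 V + V\right) = -12 + 3 \left(- 9 V\right) = -12 - 27 V$)
$\left(19430 - 15490\right) + u{\left(T \right)} = \left(19430 - 15490\right) - \left(12 + 27 \cdot 3 i\right) = 3940 - \left(12 + 81 i\right) = 3928 - 81 i$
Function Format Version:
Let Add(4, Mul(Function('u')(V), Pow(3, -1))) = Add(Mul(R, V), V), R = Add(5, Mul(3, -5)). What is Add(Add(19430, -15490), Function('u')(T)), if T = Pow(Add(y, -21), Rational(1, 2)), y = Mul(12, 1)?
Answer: Add(3928, Mul(-81, I)) ≈ Add(3928.0, Mul(-81.000, I))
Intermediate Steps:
y = 12
T = Mul(3, I) (T = Pow(Add(12, -21), Rational(1, 2)) = Pow(-9, Rational(1, 2)) = Mul(3, I) ≈ Mul(3.0000, I))
R = -10 (R = Add(5, -15) = -10)
Function('u')(V) = Add(-12, Mul(-27, V)) (Function('u')(V) = Add(-12, Mul(3, Add(Mul(-10, V), V))) = Add(-12, Mul(3, Mul(-9, V))) = Add(-12, Mul(-27, V)))
Add(Add(19430, -15490), Function('u')(T)) = Add(Add(19430, -15490), Add(-12, Mul(-27, Mul(3, I)))) = Add(3940, Add(-12, Mul(-81, I))) = Add(3928, Mul(-81, I))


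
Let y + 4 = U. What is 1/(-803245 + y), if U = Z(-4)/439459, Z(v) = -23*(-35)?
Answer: -439459/352995001486 ≈ -1.2449e-6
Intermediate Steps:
Z(v) = 805
U = 805/439459 ≈ 0.0018318
y = -1757031/439459 (y = -4 + 805/439459 = -1757031/439459 ≈ -3.9982)
1/(-803245 + y) = 1/(-803245 - 1757031/439459) = 1/(-352995001486/439459) = -439459/352995001486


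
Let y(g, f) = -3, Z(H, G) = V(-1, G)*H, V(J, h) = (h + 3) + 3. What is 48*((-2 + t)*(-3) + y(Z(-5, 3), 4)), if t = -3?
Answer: 576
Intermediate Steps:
V(J, h) = 6 + h (V(J, h) = (3 + h) + 3 = 6 + h)
Z(H, G) = H*(6 + G) (Z(H, G) = (6 + G)*H = H*(6 + G))
48*((-2 + t)*(-3) + y(Z(-5, 3), 4)) = 48*((-2 - 3)*(-3) - 3) = 48*(-5*(-3) - 3) = 48*(15 - 3) = 48*12 = 576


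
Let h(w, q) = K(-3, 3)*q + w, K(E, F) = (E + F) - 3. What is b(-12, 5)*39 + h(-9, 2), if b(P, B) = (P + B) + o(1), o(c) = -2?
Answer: -366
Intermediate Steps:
K(E, F) = -3 + E + F
h(w, q) = w - 3*q (h(w, q) = (-3 - 3 + 3)*q + w = -3*q + w = w - 3*q)
b(P, B) = -2 + B + P (b(P, B) = (P + B) - 2 = (B + P) - 2 = -2 + B + P)
b(-12, 5)*39 + h(-9, 2) = (-2 + 5 - 12)*39 + (-9 - 3*2) = -9*39 + (-9 - 6) = -351 - 15 = -366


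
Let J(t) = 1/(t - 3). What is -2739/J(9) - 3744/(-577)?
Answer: -9478674/577 ≈ -16428.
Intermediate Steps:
J(t) = 1/(-3 + t)
-2739/J(9) - 3744/(-577) = -2739/(1/(-3 + 9)) - 3744/(-577) = -2739/(1/6) - 3744*(-1/577) = -2739/⅙ + 3744/577 = -2739*6 + 3744/577 = -16434 + 3744/577 = -9478674/577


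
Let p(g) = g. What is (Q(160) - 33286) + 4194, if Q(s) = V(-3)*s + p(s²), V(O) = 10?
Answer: -1892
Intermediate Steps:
Q(s) = s² + 10*s (Q(s) = 10*s + s² = s² + 10*s)
(Q(160) - 33286) + 4194 = (160*(10 + 160) - 33286) + 4194 = (160*170 - 33286) + 4194 = (27200 - 33286) + 4194 = -6086 + 4194 = -1892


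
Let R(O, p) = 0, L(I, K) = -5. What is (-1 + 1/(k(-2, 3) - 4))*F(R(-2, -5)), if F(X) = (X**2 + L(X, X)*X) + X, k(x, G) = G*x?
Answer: 0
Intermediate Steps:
F(X) = X**2 - 4*X (F(X) = (X**2 - 5*X) + X = X**2 - 4*X)
(-1 + 1/(k(-2, 3) - 4))*F(R(-2, -5)) = (-1 + 1/(3*(-2) - 4))*(0*(-4 + 0)) = (-1 + 1/(-6 - 4))*(0*(-4)) = (-1 + 1/(-10))*0 = (-1 - 1/10)*0 = -11/10*0 = 0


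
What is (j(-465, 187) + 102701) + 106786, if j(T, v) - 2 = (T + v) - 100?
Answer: 209111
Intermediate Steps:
j(T, v) = -98 + T + v (j(T, v) = 2 + ((T + v) - 100) = 2 + (-100 + T + v) = -98 + T + v)
(j(-465, 187) + 102701) + 106786 = ((-98 - 465 + 187) + 102701) + 106786 = (-376 + 102701) + 106786 = 102325 + 106786 = 209111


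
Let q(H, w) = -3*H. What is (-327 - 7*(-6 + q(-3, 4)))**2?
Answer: 121104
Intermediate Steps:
(-327 - 7*(-6 + q(-3, 4)))**2 = (-327 - 7*(-6 - 3*(-3)))**2 = (-327 - 7*(-6 + 9))**2 = (-327 - 7*3)**2 = (-327 - 21)**2 = (-348)**2 = 121104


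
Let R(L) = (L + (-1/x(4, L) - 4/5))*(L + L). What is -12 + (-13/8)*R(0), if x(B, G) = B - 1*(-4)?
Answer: -12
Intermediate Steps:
x(B, G) = 4 + B (x(B, G) = B + 4 = 4 + B)
R(L) = 2*L*(-37/40 + L) (R(L) = (L + (-1/(4 + 4) - 4/5))*(L + L) = (L + (-1/8 - 4*1/5))*(2*L) = (L + (-1*1/8 - 4/5))*(2*L) = (L + (-1/8 - 4/5))*(2*L) = (L - 37/40)*(2*L) = (-37/40 + L)*(2*L) = 2*L*(-37/40 + L))
-12 + (-13/8)*R(0) = -12 + (-13/8)*((1/20)*0*(-37 + 40*0)) = -12 + (-13*1/8)*((1/20)*0*(-37 + 0)) = -12 - 13*0*(-37)/160 = -12 - 13/8*0 = -12 + 0 = -12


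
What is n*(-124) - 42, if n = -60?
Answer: 7398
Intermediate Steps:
n*(-124) - 42 = -60*(-124) - 42 = 7440 - 42 = 7398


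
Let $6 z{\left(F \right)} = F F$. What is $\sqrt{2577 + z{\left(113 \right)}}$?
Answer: $\frac{\sqrt{169386}}{6} \approx 68.594$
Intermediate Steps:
$z{\left(F \right)} = \frac{F^{2}}{6}$ ($z{\left(F \right)} = \frac{F F}{6} = \frac{F^{2}}{6}$)
$\sqrt{2577 + z{\left(113 \right)}} = \sqrt{2577 + \frac{113^{2}}{6}} = \sqrt{2577 + \frac{1}{6} \cdot 12769} = \sqrt{2577 + \frac{12769}{6}} = \sqrt{\frac{28231}{6}} = \frac{\sqrt{169386}}{6}$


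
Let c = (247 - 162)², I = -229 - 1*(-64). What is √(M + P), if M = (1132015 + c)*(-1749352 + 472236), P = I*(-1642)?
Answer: I*√1454941360910 ≈ 1.2062e+6*I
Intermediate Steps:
I = -165 (I = -229 + 64 = -165)
P = 270930 (P = -165*(-1642) = 270930)
c = 7225 (c = 85² = 7225)
M = -1454941631840 (M = (1132015 + 7225)*(-1749352 + 472236) = 1139240*(-1277116) = -1454941631840)
√(M + P) = √(-1454941631840 + 270930) = √(-1454941360910) = I*√1454941360910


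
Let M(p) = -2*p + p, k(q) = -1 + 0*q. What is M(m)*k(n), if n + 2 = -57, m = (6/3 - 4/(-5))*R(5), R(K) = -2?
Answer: -28/5 ≈ -5.6000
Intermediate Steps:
m = -28/5 (m = (6/3 - 4/(-5))*(-2) = (6*(⅓) - 4*(-⅕))*(-2) = (2 + ⅘)*(-2) = (14/5)*(-2) = -28/5 ≈ -5.6000)
n = -59 (n = -2 - 57 = -59)
k(q) = -1 (k(q) = -1 + 0 = -1)
M(p) = -p
M(m)*k(n) = -1*(-28/5)*(-1) = (28/5)*(-1) = -28/5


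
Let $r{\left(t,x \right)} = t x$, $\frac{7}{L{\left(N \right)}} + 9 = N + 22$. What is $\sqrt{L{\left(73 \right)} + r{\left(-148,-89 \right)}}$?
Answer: $\frac{\sqrt{97420714}}{86} \approx 114.77$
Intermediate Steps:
$L{\left(N \right)} = \frac{7}{13 + N}$ ($L{\left(N \right)} = \frac{7}{-9 + \left(N + 22\right)} = \frac{7}{-9 + \left(22 + N\right)} = \frac{7}{13 + N}$)
$\sqrt{L{\left(73 \right)} + r{\left(-148,-89 \right)}} = \sqrt{\frac{7}{13 + 73} - -13172} = \sqrt{\frac{7}{86} + 13172} = \sqrt{\frac{1132799}{86}} = \frac{\sqrt{97420714}}{86}$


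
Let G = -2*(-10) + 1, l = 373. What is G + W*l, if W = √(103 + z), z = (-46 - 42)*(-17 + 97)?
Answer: 21 + 373*I*√6937 ≈ 21.0 + 31067.0*I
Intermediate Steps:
z = -7040 (z = -88*80 = -7040)
G = 21 (G = 20 + 1 = 21)
W = I*√6937 (W = √(103 - 7040) = √(-6937) = I*√6937 ≈ 83.289*I)
G + W*l = 21 + (I*√6937)*373 = 21 + 373*I*√6937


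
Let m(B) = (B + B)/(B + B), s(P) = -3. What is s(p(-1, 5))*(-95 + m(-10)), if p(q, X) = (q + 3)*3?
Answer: 282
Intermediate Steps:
p(q, X) = 9 + 3*q (p(q, X) = (3 + q)*3 = 9 + 3*q)
m(B) = 1 (m(B) = (2*B)/((2*B)) = (2*B)*(1/(2*B)) = 1)
s(p(-1, 5))*(-95 + m(-10)) = -3*(-95 + 1) = -3*(-94) = 282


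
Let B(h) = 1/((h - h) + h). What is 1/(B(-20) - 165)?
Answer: -20/3301 ≈ -0.0060588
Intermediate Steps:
B(h) = 1/h (B(h) = 1/(0 + h) = 1/h)
1/(B(-20) - 165) = 1/(1/(-20) - 165) = 1/(-1/20 - 165) = 1/(-3301/20) = -20/3301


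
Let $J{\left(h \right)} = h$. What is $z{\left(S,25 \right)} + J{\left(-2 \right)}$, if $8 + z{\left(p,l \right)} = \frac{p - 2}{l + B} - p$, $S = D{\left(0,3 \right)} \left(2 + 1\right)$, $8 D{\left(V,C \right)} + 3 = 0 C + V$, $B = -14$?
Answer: $- \frac{403}{44} \approx -9.1591$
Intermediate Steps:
$D{\left(V,C \right)} = - \frac{3}{8} + \frac{V}{8}$ ($D{\left(V,C \right)} = - \frac{3}{8} + \frac{0 C + V}{8} = - \frac{3}{8} + \frac{0 + V}{8} = - \frac{3}{8} + \frac{V}{8}$)
$S = - \frac{9}{8}$ ($S = \left(- \frac{3}{8} + \frac{1}{8} \cdot 0\right) \left(2 + 1\right) = \left(- \frac{3}{8} + 0\right) 3 = \left(- \frac{3}{8}\right) 3 = - \frac{9}{8} \approx -1.125$)
$z{\left(p,l \right)} = -8 - p + \frac{-2 + p}{-14 + l}$ ($z{\left(p,l \right)} = -8 - \left(p - \frac{p - 2}{l - 14}\right) = -8 - \left(p - \frac{-2 + p}{-14 + l}\right) = -8 - p + \frac{-2 + p}{-14 + l}$)
$z{\left(S,25 \right)} + J{\left(-2 \right)} = \frac{110 - 200 + 15 \left(- \frac{9}{8}\right) - 25 \left(- \frac{9}{8}\right)}{-14 + 25} - 2 = \frac{110 - 200 - \frac{135}{8} + \frac{225}{8}}{11} - 2 = \frac{1}{11} \left(- \frac{315}{4}\right) - 2 = - \frac{315}{44} - 2 = - \frac{403}{44}$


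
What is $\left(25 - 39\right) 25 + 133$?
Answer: $-217$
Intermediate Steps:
$\left(25 - 39\right) 25 + 133 = \left(-14\right) 25 + 133 = -350 + 133 = -217$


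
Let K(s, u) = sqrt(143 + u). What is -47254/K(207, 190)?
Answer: -47254*sqrt(37)/111 ≈ -2589.5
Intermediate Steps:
-47254/K(207, 190) = -47254/sqrt(143 + 190) = -47254*sqrt(37)/111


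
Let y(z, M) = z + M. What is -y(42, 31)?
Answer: -73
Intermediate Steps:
y(z, M) = M + z
-y(42, 31) = -(31 + 42) = -1*73 = -73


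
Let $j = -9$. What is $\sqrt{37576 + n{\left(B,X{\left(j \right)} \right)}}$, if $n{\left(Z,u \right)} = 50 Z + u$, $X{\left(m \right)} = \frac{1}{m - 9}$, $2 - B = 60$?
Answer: $\frac{\sqrt{1248334}}{6} \approx 186.21$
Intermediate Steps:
$B = -58$ ($B = 2 - 60 = -58$)
$X{\left(m \right)} = \frac{1}{-9 + m}$
$n{\left(Z,u \right)} = u + 50 Z$
$\sqrt{37576 + n{\left(B,X{\left(j \right)} \right)}} = \sqrt{37576 + \left(\frac{1}{-9 - 9} + 50 \left(-58\right)\right)} = \sqrt{37576 - \left(2900 - \frac{1}{-18}\right)} = \sqrt{37576 - \frac{52201}{18}} = \sqrt{\frac{624167}{18}} = \frac{\sqrt{1248334}}{6}$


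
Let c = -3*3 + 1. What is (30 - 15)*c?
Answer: -120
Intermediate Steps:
c = -8 (c = -9 + 1 = -8)
(30 - 15)*c = (30 - 15)*(-8) = 15*(-8) = -120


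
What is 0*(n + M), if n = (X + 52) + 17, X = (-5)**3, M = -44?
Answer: 0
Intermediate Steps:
X = -125
n = -56 (n = (-125 + 52) + 17 = -73 + 17 = -56)
0*(n + M) = 0*(-56 - 44) = 0*(-100) = 0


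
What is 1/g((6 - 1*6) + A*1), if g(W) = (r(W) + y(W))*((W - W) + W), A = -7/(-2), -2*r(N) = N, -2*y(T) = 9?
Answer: -8/175 ≈ -0.045714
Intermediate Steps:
y(T) = -9/2 (y(T) = -½*9 = -9/2)
r(N) = -N/2
A = 7/2 (A = -7*(-½) = 7/2 ≈ 3.5000)
g(W) = W*(-9/2 - W/2) (g(W) = (-W/2 - 9/2)*((W - W) + W) = (-9/2 - W/2)*(0 + W) = (-9/2 - W/2)*W = W*(-9/2 - W/2))
1/g((6 - 1*6) + A*1) = 1/(-((6 - 1*6) + (7/2)*1)*(9 + ((6 - 1*6) + (7/2)*1))/2) = 1/(-((6 - 6) + 7/2)*(9 + ((6 - 6) + 7/2))/2) = 1/(-(0 + 7/2)*(9 + (0 + 7/2))/2) = 1/(-½*7/2*(9 + 7/2)) = 1/(-½*7/2*25/2) = 1/(-175/8) = -8/175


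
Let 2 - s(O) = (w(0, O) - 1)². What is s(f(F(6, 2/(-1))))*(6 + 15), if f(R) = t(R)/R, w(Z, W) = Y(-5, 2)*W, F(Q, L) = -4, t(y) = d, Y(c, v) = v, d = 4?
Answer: -147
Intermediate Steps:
t(y) = 4
w(Z, W) = 2*W
f(R) = 4/R
s(O) = 2 - (-1 + 2*O)² (s(O) = 2 - (2*O - 1)² = 2 - (-1 + 2*O)²)
s(f(F(6, 2/(-1))))*(6 + 15) = (2 - (-1 + 2*(4/(-4)))²)*(6 + 15) = (2 - (-1 + 2*(4*(-¼)))²)*21 = (2 - (-1 + 2*(-1))²)*21 = (2 - (-1 - 2)²)*21 = (2 - 1*(-3)²)*21 = (2 - 1*9)*21 = (2 - 9)*21 = -7*21 = -147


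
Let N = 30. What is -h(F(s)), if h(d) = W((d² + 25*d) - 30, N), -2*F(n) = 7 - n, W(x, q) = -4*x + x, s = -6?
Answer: -1803/4 ≈ -450.75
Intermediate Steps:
W(x, q) = -3*x
F(n) = -7/2 + n/2 (F(n) = -(7 - n)/2 = -7/2 + n/2)
h(d) = 90 - 75*d - 3*d² (h(d) = -3*((d² + 25*d) - 30) = -3*(-30 + d² + 25*d) = 90 - 75*d - 3*d²)
-h(F(s)) = -(90 - 75*(-7/2 + (½)*(-6)) - 3*(-7/2 + (½)*(-6))²) = -(90 - 75*(-7/2 - 3) - 3*(-7/2 - 3)²) = -(90 - 75*(-13/2) - 3*(-13/2)²) = -(90 + 975/2 - 3*169/4) = -(90 + 975/2 - 507/4) = -1*1803/4 = -1803/4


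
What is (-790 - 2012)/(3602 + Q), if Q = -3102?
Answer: -1401/250 ≈ -5.6040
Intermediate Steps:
(-790 - 2012)/(3602 + Q) = (-790 - 2012)/(3602 - 3102) = -2802/500 = -2802*1/500 = -1401/250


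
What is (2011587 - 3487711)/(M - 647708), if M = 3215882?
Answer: -738062/1284087 ≈ -0.57478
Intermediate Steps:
(2011587 - 3487711)/(M - 647708) = (2011587 - 3487711)/(3215882 - 647708) = -1476124/2568174 = -1476124*1/2568174 = -738062/1284087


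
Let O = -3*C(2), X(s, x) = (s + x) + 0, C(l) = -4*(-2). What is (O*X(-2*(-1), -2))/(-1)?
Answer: 0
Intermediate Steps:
C(l) = 8
X(s, x) = s + x
O = -24 (O = -3*8 = -24)
(O*X(-2*(-1), -2))/(-1) = -24*(-2*(-1) - 2)/(-1) = -24*(2 - 2)*(-1) = -24*0*(-1) = 0*(-1) = 0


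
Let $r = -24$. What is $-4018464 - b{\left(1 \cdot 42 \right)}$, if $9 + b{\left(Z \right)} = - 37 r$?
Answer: $-4019343$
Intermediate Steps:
$b{\left(Z \right)} = 879$ ($b{\left(Z \right)} = -9 - -888 = -9 + 888 = 879$)
$-4018464 - b{\left(1 \cdot 42 \right)} = -4018464 - 879 = -4019343$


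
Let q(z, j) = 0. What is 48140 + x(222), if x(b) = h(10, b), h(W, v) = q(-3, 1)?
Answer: 48140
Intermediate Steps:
h(W, v) = 0
x(b) = 0
48140 + x(222) = 48140 + 0 = 48140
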